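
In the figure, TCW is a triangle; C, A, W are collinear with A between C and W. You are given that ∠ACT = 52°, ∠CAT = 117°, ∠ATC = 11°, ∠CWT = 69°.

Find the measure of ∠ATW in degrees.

∠ATW = 48°

1. ∠TAW = 63°  [linear pair at A on CW]
2. ∠AWT = 69°  [A on ray WC]
3. ∠ATW = 48°  [△TAW]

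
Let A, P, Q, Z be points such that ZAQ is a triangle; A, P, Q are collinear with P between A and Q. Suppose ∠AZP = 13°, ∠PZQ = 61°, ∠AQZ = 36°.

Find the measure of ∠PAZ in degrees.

∠PAZ = 70°

1. ∠PQZ = 36°  [P on ray QA]
2. ∠QPZ = 83°  [△ZPQ]
3. ∠APZ = 97°  [linear pair at P on AQ]
4. ∠PAZ = 70°  [△ZAP]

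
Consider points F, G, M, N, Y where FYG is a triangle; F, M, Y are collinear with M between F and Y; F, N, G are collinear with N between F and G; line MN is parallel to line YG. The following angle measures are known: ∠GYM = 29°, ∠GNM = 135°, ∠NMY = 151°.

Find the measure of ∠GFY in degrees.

1. ∠FNM = 45°  [linear pair at N on FG]
2. ∠FMN = 29°  [linear pair at M on FY]
3. ∠MFN = 106°  [△FMN]
4. ∠GFY = 106°  [M on FY, N on FG]

∠GFY = 106°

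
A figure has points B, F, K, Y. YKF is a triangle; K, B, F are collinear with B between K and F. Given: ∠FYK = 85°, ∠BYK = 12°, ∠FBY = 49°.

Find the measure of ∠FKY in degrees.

∠FKY = 37°

1. ∠KBY = 131°  [linear pair at B on KF]
2. ∠BKY = 37°  [△YKB]
3. ∠FKY = 37°  [B on ray KF]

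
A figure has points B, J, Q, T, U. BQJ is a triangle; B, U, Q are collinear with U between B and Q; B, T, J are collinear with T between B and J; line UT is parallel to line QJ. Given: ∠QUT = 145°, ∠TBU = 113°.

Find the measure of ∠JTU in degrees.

1. ∠BUT = 35°  [linear pair at U on BQ]
2. ∠BTU = 32°  [△BUT]
3. ∠JTU = 148°  [linear pair at T on BJ]

∠JTU = 148°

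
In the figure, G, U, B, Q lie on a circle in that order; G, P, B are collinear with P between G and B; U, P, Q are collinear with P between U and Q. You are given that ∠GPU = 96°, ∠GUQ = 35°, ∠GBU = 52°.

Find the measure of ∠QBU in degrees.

1. ∠BPQ = 96°  [vertical angles at P]
2. ∠BPU = 84°  [linear pair at P on GB]
3. ∠GBQ = 35°  [same arc GQ]
4. ∠BUQ = 44°  [△UPB]
5. ∠BQU = 49°  [△BPQ]
6. ∠QBU = 87°  [△UBQ]

∠QBU = 87°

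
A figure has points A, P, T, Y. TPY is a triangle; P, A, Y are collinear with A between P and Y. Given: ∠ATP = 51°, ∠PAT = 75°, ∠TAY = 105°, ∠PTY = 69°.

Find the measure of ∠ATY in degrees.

∠ATY = 18°

1. ∠APT = 54°  [△TPA]
2. ∠TPY = 54°  [A on ray PY]
3. ∠PYT = 57°  [△TPY]
4. ∠AYT = 57°  [A on ray YP]
5. ∠ATY = 18°  [△TAY]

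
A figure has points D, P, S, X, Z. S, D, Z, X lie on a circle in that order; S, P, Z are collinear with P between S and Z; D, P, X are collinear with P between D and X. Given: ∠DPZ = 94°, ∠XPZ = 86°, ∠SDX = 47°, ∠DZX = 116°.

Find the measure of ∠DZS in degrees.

1. ∠DSX = 64°  [cyclic SDZX, opposite ∠S+∠Z]
2. ∠DXS = 69°  [△SDX]
3. ∠DZS = 69°  [same arc SD]

∠DZS = 69°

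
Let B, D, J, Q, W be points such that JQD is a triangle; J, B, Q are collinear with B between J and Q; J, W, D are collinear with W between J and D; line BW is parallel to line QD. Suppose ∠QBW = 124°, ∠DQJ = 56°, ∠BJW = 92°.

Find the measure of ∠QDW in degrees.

1. ∠JBW = 56°  [linear pair at B on JQ]
2. ∠BWJ = 32°  [△JBW]
3. ∠BWD = 148°  [linear pair at W on JD]
4. ∠QDW = 32°  [BW∥QD, co-interior at D–W]

∠QDW = 32°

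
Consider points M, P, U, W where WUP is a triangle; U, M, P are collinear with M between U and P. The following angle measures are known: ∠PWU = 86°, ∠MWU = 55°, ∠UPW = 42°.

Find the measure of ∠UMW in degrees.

∠UMW = 73°

1. ∠PUW = 52°  [△WUP]
2. ∠MUW = 52°  [M on ray UP]
3. ∠UMW = 73°  [△WUM]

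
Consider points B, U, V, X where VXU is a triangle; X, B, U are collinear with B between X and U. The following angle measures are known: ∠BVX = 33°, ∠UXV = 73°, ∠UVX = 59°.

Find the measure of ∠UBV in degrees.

∠UBV = 106°

1. ∠BXV = 73°  [B on ray XU]
2. ∠VBX = 74°  [△VXB]
3. ∠UBV = 106°  [linear pair at B on XU]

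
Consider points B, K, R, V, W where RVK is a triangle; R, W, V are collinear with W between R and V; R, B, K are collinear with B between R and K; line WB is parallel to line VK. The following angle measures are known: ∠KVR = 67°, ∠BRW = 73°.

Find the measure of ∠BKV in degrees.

∠BKV = 40°

1. ∠BWR = 67°  [WB∥VK, corresponding at W]
2. ∠RBW = 40°  [△RWB]
3. ∠KBW = 140°  [linear pair at B on RK]
4. ∠BKV = 40°  [WB∥VK, co-interior at K–B]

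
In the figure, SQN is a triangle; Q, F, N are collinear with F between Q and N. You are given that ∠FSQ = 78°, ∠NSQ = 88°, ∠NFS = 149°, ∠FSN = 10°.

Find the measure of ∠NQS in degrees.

1. ∠FNS = 21°  [△SFN]
2. ∠QNS = 21°  [F on ray NQ]
3. ∠NQS = 71°  [△SQN]

∠NQS = 71°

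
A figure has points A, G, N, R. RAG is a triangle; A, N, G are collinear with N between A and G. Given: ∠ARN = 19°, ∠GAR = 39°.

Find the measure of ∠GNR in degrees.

∠GNR = 58°

1. ∠NAR = 39°  [N on ray AG]
2. ∠ANR = 122°  [△RAN]
3. ∠GNR = 58°  [linear pair at N on AG]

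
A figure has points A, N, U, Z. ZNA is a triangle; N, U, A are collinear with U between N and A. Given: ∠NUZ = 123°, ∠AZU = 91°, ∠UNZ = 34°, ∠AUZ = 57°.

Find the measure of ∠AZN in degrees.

1. ∠UAZ = 32°  [△ZUA]
2. ∠ANZ = 34°  [U on ray NA]
3. ∠NAZ = 32°  [U on ray AN]
4. ∠AZN = 114°  [△ZNA]

∠AZN = 114°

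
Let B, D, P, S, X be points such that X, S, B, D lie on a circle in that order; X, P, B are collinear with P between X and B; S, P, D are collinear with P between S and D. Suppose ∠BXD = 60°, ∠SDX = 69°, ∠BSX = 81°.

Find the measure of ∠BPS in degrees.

∠BPS = 51°

1. ∠BSD = 60°  [same arc BD]
2. ∠SBX = 69°  [same arc XS]
3. ∠BPS = 51°  [△SPB]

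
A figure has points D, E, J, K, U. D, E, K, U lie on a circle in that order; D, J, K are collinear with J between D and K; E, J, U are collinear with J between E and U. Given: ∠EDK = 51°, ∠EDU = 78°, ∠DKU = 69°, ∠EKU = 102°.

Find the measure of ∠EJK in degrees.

∠EJK = 120°

1. ∠DEU = 69°  [same arc DU]
2. ∠DJE = 60°  [△DJE]
3. ∠EJK = 120°  [linear pair at J on DK]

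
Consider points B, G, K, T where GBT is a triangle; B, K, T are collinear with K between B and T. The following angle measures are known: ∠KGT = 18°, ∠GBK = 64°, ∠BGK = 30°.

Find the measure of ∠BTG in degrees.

∠BTG = 68°

1. ∠BKG = 86°  [△GBK]
2. ∠GKT = 94°  [linear pair at K on BT]
3. ∠GTK = 68°  [△GKT]
4. ∠BTG = 68°  [K on ray TB]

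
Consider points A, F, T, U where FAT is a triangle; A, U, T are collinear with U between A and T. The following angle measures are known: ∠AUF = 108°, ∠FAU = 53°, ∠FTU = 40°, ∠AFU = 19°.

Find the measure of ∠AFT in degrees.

∠AFT = 87°

1. ∠FAT = 53°  [U on ray AT]
2. ∠ATF = 40°  [U on ray TA]
3. ∠AFT = 87°  [△FAT]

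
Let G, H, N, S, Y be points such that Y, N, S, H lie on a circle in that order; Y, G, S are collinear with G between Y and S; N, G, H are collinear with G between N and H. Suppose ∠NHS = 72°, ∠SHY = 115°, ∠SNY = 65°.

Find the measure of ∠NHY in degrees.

1. ∠NYS = 72°  [same arc NS]
2. ∠NSY = 43°  [△YNS]
3. ∠NHY = 43°  [same arc YN]

∠NHY = 43°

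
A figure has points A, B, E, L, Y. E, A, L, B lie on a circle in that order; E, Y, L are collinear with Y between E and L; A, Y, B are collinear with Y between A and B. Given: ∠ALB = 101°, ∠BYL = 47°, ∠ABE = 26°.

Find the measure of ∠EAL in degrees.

1. ∠AEB = 79°  [cyclic EALB, opposite ∠E+∠L]
2. ∠AYE = 47°  [vertical angles at Y]
3. ∠ALE = 26°  [same arc EA]
4. ∠BAE = 75°  [△EAB]
5. ∠AEL = 58°  [△EYA]
6. ∠EAL = 96°  [△EAL]

∠EAL = 96°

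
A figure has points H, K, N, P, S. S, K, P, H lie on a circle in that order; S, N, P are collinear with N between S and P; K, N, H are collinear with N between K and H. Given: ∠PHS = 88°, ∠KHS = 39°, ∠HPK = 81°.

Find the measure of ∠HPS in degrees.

∠HPS = 42°

1. ∠HSK = 99°  [cyclic SKPH, opposite ∠S+∠P]
2. ∠HKS = 42°  [△SKH]
3. ∠HPS = 42°  [same arc SH]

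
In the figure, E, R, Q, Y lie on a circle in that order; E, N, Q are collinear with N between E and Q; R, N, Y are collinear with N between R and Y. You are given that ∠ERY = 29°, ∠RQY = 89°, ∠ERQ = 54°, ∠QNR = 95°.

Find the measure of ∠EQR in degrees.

1. ∠REY = 91°  [cyclic ERQY, opposite ∠E+∠Q]
2. ∠EYR = 60°  [△ERY]
3. ∠EQR = 60°  [same arc ER]

∠EQR = 60°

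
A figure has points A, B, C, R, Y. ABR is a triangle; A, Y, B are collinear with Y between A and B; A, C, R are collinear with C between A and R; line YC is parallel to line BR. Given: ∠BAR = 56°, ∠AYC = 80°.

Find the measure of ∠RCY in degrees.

∠RCY = 136°

1. ∠CAY = 56°  [Y on AB, C on AR]
2. ∠ACY = 44°  [△AYC]
3. ∠RCY = 136°  [linear pair at C on AR]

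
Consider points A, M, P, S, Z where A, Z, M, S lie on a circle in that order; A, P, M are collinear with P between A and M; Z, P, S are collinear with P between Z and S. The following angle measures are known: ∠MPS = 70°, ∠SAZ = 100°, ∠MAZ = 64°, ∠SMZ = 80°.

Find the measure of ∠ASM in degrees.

∠ASM = 98°

1. ∠MSZ = 64°  [same arc ZM]
2. ∠MZS = 36°  [△ZMS]
3. ∠AMS = 46°  [△MPS]
4. ∠MAS = 36°  [same arc MS]
5. ∠ASM = 98°  [△AMS]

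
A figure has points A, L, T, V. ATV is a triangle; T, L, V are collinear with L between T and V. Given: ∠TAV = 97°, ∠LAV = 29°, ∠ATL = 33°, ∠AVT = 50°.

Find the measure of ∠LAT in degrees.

∠LAT = 68°

1. ∠AVL = 50°  [L on ray VT]
2. ∠ALV = 101°  [△ALV]
3. ∠ALT = 79°  [linear pair at L on TV]
4. ∠LAT = 68°  [△ATL]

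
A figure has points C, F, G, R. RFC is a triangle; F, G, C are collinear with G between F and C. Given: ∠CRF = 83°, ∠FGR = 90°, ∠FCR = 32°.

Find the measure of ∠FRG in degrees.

1. ∠CFR = 65°  [△RFC]
2. ∠GFR = 65°  [G on ray FC]
3. ∠FRG = 25°  [△RFG]

∠FRG = 25°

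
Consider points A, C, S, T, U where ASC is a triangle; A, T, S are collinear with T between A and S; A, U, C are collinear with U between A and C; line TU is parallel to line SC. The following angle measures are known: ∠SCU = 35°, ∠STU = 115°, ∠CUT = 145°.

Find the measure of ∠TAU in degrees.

1. ∠ATU = 65°  [linear pair at T on AS]
2. ∠AUT = 35°  [linear pair at U on AC]
3. ∠TAU = 80°  [△ATU]

∠TAU = 80°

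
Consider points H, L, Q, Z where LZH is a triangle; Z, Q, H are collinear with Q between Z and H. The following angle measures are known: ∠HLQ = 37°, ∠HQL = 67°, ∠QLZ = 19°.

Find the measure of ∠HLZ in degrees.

∠HLZ = 56°

1. ∠LHQ = 76°  [△LQH]
2. ∠LQZ = 113°  [linear pair at Q on ZH]
3. ∠LZQ = 48°  [△LZQ]
4. ∠LHZ = 76°  [Q on ray HZ]
5. ∠HZL = 48°  [Q on ray ZH]
6. ∠HLZ = 56°  [△LZH]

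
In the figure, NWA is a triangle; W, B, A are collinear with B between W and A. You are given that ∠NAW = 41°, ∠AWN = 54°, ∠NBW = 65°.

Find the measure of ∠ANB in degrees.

1. ∠BAN = 41°  [B on ray AW]
2. ∠ABN = 115°  [linear pair at B on WA]
3. ∠ANB = 24°  [△NBA]

∠ANB = 24°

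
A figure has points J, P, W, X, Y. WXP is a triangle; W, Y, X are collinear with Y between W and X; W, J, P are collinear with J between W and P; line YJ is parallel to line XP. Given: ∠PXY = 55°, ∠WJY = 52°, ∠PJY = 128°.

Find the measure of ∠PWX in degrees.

∠PWX = 73°

1. ∠PXW = 55°  [Y on ray XW]
2. ∠WPX = 52°  [YJ∥XP, corresponding at J]
3. ∠PWX = 73°  [△WXP]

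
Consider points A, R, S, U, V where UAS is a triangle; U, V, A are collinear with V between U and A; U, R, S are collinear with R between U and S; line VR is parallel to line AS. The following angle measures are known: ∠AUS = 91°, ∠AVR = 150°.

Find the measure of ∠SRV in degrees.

1. ∠RUV = 91°  [V on UA, R on US]
2. ∠RVU = 30°  [linear pair at V on UA]
3. ∠URV = 59°  [△UVR]
4. ∠SRV = 121°  [linear pair at R on US]

∠SRV = 121°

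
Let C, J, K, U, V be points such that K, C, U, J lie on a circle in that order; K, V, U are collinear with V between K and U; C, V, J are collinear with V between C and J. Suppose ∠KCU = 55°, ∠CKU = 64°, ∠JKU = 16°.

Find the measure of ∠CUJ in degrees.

∠CUJ = 100°

1. ∠CJU = 64°  [same arc CU]
2. ∠JCU = 16°  [same arc UJ]
3. ∠CUJ = 100°  [△CUJ]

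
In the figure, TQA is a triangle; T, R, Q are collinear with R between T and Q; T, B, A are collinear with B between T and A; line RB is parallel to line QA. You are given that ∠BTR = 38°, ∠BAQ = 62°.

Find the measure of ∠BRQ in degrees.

∠BRQ = 100°

1. ∠ATQ = 38°  [R on TQ, B on TA]
2. ∠QAT = 62°  [B on ray AT]
3. ∠AQT = 80°  [△TQA]
4. ∠BRT = 80°  [RB∥QA, corresponding at R]
5. ∠BRQ = 100°  [linear pair at R on TQ]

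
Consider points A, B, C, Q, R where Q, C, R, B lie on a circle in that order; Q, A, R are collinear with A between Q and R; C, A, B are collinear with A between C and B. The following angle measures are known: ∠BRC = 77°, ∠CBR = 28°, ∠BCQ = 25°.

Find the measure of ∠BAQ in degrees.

1. ∠BQC = 103°  [cyclic QCRB, opposite ∠Q+∠R]
2. ∠BCR = 75°  [△CRB]
3. ∠CBQ = 52°  [△QCB]
4. ∠BQR = 75°  [same arc RB]
5. ∠BAQ = 53°  [△QAB]

∠BAQ = 53°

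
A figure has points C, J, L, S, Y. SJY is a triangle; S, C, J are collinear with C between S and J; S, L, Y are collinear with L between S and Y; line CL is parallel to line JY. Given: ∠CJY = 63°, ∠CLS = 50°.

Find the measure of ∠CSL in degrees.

1. ∠SJY = 63°  [C on ray JS]
2. ∠JYS = 50°  [CL∥JY, corresponding at L]
3. ∠JSY = 67°  [△SJY]
4. ∠CSL = 67°  [C on SJ, L on SY]

∠CSL = 67°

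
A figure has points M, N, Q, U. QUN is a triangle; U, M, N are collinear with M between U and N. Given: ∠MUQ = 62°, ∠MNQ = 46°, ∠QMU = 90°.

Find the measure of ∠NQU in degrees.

∠NQU = 72°

1. ∠NUQ = 62°  [M on ray UN]
2. ∠QNU = 46°  [M on ray NU]
3. ∠NQU = 72°  [△QUN]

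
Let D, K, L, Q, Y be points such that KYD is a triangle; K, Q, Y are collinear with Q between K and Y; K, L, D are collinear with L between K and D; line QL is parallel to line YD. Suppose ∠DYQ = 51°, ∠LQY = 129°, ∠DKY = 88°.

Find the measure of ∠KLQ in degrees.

∠KLQ = 41°

1. ∠KQL = 51°  [linear pair at Q on KY]
2. ∠LKQ = 88°  [Q on KY, L on KD]
3. ∠KLQ = 41°  [△KQL]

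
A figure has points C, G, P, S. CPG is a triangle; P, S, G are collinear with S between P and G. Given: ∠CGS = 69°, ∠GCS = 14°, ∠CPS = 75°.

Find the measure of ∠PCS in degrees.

∠PCS = 22°

1. ∠CSG = 97°  [△CSG]
2. ∠CSP = 83°  [linear pair at S on PG]
3. ∠PCS = 22°  [△CPS]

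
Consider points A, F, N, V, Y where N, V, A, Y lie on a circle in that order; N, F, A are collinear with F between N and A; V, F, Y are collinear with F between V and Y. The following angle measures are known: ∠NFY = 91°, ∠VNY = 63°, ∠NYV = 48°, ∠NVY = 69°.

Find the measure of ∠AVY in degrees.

1. ∠AFV = 91°  [vertical angles at F]
2. ∠NAV = 48°  [same arc NV]
3. ∠AVY = 41°  [△VFA]

∠AVY = 41°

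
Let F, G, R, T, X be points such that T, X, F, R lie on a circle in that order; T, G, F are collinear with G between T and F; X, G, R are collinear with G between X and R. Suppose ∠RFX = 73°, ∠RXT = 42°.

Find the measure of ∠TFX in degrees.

1. ∠RTX = 107°  [cyclic TXFR, opposite ∠T+∠F]
2. ∠TRX = 31°  [△TXR]
3. ∠TFX = 31°  [same arc TX]

∠TFX = 31°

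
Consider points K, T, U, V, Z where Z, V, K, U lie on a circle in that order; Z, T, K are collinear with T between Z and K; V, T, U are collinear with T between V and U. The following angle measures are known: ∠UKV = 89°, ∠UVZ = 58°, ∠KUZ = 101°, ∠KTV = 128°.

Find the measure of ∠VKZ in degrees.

1. ∠UZV = 91°  [cyclic ZVKU, opposite ∠Z+∠K]
2. ∠VUZ = 31°  [△ZVU]
3. ∠VKZ = 31°  [same arc ZV]

∠VKZ = 31°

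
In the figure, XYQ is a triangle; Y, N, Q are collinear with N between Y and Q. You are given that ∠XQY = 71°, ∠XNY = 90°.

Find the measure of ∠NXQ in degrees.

∠NXQ = 19°

1. ∠NQX = 71°  [N on ray QY]
2. ∠QNX = 90°  [linear pair at N on YQ]
3. ∠NXQ = 19°  [△XNQ]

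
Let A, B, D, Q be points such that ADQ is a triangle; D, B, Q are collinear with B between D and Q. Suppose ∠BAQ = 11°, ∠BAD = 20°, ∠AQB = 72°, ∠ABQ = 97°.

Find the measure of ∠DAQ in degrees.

1. ∠AQD = 72°  [B on ray QD]
2. ∠ABD = 83°  [linear pair at B on DQ]
3. ∠ADB = 77°  [△ADB]
4. ∠ADQ = 77°  [B on ray DQ]
5. ∠DAQ = 31°  [△ADQ]

∠DAQ = 31°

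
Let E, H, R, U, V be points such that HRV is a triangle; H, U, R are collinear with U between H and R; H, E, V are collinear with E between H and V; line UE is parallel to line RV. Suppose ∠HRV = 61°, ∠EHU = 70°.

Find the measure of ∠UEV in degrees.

∠UEV = 131°

1. ∠EUH = 61°  [UE∥RV, corresponding at U]
2. ∠HEU = 49°  [△HUE]
3. ∠UEV = 131°  [linear pair at E on HV]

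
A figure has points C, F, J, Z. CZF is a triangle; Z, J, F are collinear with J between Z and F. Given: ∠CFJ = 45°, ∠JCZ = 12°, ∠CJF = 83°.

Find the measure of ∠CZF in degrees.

∠CZF = 71°

1. ∠CJZ = 97°  [linear pair at J on ZF]
2. ∠CZJ = 71°  [△CZJ]
3. ∠CZF = 71°  [J on ray ZF]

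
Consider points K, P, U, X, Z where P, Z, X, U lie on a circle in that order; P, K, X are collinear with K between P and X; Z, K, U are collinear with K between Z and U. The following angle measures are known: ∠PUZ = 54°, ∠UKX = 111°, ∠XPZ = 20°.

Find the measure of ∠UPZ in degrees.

∠UPZ = 77°

1. ∠PKZ = 111°  [vertical angles at K]
2. ∠PZU = 49°  [△PKZ]
3. ∠UPZ = 77°  [△PZU]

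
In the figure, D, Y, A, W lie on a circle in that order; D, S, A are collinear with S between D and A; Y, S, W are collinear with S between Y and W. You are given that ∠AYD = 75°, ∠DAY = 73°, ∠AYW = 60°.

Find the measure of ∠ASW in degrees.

∠ASW = 133°

1. ∠AWD = 105°  [cyclic DYAW, opposite ∠Y+∠W]
2. ∠ADY = 32°  [△DYA]
3. ∠ADW = 60°  [same arc AW]
4. ∠DAW = 15°  [△DAW]
5. ∠AWY = 32°  [same arc YA]
6. ∠ASW = 133°  [△ASW]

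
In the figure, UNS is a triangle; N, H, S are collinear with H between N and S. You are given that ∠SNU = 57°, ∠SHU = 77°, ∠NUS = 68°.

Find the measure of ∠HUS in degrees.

1. ∠NSU = 55°  [△UNS]
2. ∠HSU = 55°  [H on ray SN]
3. ∠HUS = 48°  [△UHS]

∠HUS = 48°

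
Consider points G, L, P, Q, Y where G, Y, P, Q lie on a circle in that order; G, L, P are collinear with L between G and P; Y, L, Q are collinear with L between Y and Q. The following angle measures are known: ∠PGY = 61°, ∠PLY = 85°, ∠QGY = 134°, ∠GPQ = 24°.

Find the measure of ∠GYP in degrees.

∠GYP = 97°

1. ∠PQY = 61°  [same arc YP]
2. ∠QPY = 46°  [cyclic GYPQ, opposite ∠G+∠P]
3. ∠PYQ = 73°  [△YPQ]
4. ∠GPY = 22°  [△YLP]
5. ∠GYP = 97°  [△GYP]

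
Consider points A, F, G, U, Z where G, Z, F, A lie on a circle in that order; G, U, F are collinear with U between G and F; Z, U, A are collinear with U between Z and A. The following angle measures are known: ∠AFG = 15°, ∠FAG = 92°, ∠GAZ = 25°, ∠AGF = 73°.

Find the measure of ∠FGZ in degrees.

∠FGZ = 67°

1. ∠FZG = 88°  [cyclic GZFA, opposite ∠Z+∠A]
2. ∠GFZ = 25°  [same arc GZ]
3. ∠FGZ = 67°  [△GZF]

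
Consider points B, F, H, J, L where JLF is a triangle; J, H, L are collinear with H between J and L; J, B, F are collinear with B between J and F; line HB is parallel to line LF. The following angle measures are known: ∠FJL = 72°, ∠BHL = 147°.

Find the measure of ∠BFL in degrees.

1. ∠BJH = 72°  [H on JL, B on JF]
2. ∠BHJ = 33°  [linear pair at H on JL]
3. ∠HBJ = 75°  [△JHB]
4. ∠FBH = 105°  [linear pair at B on JF]
5. ∠BFL = 75°  [HB∥LF, co-interior at F–B]

∠BFL = 75°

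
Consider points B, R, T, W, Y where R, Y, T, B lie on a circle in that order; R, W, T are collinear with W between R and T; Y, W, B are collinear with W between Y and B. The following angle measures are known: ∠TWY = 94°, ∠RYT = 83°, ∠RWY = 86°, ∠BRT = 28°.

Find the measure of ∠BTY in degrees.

∠BTY = 113°

1. ∠RBT = 97°  [cyclic RYTB, opposite ∠Y+∠B]
2. ∠BWT = 86°  [vertical angles at W]
3. ∠BYT = 28°  [same arc TB]
4. ∠BTR = 55°  [△RTB]
5. ∠TBY = 39°  [△TWB]
6. ∠BTY = 113°  [△YTB]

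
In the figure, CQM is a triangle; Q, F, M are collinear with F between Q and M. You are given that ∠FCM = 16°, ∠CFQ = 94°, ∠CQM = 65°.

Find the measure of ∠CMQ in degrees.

1. ∠CFM = 86°  [linear pair at F on QM]
2. ∠CMF = 78°  [△CFM]
3. ∠CMQ = 78°  [F on ray MQ]

∠CMQ = 78°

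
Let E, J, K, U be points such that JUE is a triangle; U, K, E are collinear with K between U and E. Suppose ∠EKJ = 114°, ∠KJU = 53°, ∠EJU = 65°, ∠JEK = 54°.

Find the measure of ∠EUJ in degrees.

∠EUJ = 61°

1. ∠JKU = 66°  [linear pair at K on UE]
2. ∠JUK = 61°  [△JUK]
3. ∠EUJ = 61°  [K on ray UE]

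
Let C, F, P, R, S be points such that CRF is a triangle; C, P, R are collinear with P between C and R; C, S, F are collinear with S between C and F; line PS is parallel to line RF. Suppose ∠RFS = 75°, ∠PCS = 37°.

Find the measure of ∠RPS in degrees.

1. ∠CFR = 75°  [S on ray FC]
2. ∠FCR = 37°  [P on CR, S on CF]
3. ∠CRF = 68°  [△CRF]
4. ∠CPS = 68°  [PS∥RF, corresponding at P]
5. ∠RPS = 112°  [linear pair at P on CR]

∠RPS = 112°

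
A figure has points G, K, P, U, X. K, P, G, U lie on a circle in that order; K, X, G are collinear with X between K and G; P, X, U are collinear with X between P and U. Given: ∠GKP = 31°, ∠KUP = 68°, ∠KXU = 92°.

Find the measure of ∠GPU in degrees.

∠GPU = 20°

1. ∠KGP = 68°  [same arc KP]
2. ∠GXP = 92°  [vertical angles at X]
3. ∠GPU = 20°  [△PXG]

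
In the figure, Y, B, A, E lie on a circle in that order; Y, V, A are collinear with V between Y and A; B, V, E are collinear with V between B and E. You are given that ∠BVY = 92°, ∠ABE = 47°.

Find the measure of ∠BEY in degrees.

1. ∠AVE = 92°  [vertical angles at V]
2. ∠AYE = 47°  [same arc AE]
3. ∠EVY = 88°  [linear pair at V on YA]
4. ∠BEY = 45°  [△YVE]

∠BEY = 45°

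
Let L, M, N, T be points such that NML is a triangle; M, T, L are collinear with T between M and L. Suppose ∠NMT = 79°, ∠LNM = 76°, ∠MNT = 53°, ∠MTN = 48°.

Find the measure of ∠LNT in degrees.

∠LNT = 23°

1. ∠LMN = 79°  [T on ray ML]
2. ∠MLN = 25°  [△NML]
3. ∠LTN = 132°  [linear pair at T on ML]
4. ∠NLT = 25°  [T on ray LM]
5. ∠LNT = 23°  [△NTL]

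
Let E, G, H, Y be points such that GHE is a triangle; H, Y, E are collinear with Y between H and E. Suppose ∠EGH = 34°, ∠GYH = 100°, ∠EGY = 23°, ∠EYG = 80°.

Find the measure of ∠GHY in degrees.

∠GHY = 69°

1. ∠GEY = 77°  [△GYE]
2. ∠GEH = 77°  [Y on ray EH]
3. ∠EHG = 69°  [△GHE]
4. ∠GHY = 69°  [Y on ray HE]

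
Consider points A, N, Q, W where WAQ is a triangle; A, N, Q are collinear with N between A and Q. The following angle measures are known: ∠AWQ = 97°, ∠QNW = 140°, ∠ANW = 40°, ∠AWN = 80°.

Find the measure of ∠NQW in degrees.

1. ∠NAW = 60°  [△WAN]
2. ∠QAW = 60°  [N on ray AQ]
3. ∠AQW = 23°  [△WAQ]
4. ∠NQW = 23°  [N on ray QA]

∠NQW = 23°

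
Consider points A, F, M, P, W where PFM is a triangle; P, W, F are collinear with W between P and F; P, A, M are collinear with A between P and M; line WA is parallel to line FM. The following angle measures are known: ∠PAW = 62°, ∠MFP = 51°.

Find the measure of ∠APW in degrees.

∠APW = 67°

1. ∠FMP = 62°  [WA∥FM, corresponding at A]
2. ∠FPM = 67°  [△PFM]
3. ∠APW = 67°  [W on PF, A on PM]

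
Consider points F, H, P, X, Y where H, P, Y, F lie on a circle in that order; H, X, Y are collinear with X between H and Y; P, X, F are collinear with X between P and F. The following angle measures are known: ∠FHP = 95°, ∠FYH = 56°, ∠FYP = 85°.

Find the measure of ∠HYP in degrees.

1. ∠FPH = 56°  [same arc HF]
2. ∠HFP = 29°  [△HPF]
3. ∠HYP = 29°  [same arc HP]

∠HYP = 29°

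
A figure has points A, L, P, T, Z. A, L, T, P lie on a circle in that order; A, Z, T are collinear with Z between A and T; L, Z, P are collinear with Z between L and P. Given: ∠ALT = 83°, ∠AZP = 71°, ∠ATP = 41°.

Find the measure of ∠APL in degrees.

1. ∠APT = 97°  [cyclic ALTP, opposite ∠L+∠P]
2. ∠PAT = 42°  [△ATP]
3. ∠APL = 67°  [△AZP]

∠APL = 67°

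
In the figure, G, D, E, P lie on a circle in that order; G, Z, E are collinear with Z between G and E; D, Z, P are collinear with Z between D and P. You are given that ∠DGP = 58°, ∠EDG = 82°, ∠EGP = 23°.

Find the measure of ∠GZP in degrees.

1. ∠DEP = 122°  [cyclic GDEP, opposite ∠G+∠E]
2. ∠EPG = 98°  [cyclic GDEP, opposite ∠D+∠P]
3. ∠EDP = 23°  [same arc EP]
4. ∠GEP = 59°  [△GEP]
5. ∠DPE = 35°  [△DEP]
6. ∠EZP = 86°  [△EZP]
7. ∠GZP = 94°  [linear pair at Z on GE]

∠GZP = 94°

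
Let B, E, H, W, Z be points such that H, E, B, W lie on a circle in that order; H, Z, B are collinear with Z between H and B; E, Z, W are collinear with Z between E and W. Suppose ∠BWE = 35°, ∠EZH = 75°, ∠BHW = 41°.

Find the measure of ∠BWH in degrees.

∠BWH = 69°

1. ∠BZW = 75°  [vertical angles at Z]
2. ∠HBW = 70°  [△BZW]
3. ∠BWH = 69°  [△HBW]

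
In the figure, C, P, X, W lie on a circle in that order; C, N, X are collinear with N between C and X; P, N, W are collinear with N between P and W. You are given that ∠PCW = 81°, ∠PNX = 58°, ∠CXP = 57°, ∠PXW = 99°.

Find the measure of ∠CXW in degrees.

∠CXW = 42°

1. ∠CNW = 58°  [vertical angles at N]
2. ∠WPX = 65°  [△PNX]
3. ∠PWX = 16°  [△PXW]
4. ∠WNX = 122°  [linear pair at N on CX]
5. ∠CXW = 42°  [△XNW]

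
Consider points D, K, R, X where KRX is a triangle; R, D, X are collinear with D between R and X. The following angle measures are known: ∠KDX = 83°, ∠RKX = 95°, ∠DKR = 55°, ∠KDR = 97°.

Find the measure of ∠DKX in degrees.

1. ∠DRK = 28°  [△KRD]
2. ∠KRX = 28°  [D on ray RX]
3. ∠KXR = 57°  [△KRX]
4. ∠DXK = 57°  [D on ray XR]
5. ∠DKX = 40°  [△KDX]

∠DKX = 40°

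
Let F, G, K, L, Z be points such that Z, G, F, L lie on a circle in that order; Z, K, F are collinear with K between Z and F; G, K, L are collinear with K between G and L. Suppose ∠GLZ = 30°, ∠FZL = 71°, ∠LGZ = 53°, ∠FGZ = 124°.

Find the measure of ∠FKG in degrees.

1. ∠GFZ = 30°  [same arc ZG]
2. ∠FGL = 71°  [same arc FL]
3. ∠FKG = 79°  [△GKF]

∠FKG = 79°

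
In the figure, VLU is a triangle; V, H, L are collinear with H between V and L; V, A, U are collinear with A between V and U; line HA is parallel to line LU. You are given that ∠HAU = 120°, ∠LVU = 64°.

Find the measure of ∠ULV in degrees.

∠ULV = 56°

1. ∠HAV = 60°  [linear pair at A on VU]
2. ∠AVH = 64°  [H on VL, A on VU]
3. ∠AHV = 56°  [△VHA]
4. ∠ULV = 56°  [HA∥LU, corresponding at H]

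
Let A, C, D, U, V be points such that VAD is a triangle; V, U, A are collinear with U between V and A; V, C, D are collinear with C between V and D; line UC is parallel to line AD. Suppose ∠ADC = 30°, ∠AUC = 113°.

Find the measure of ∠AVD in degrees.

1. ∠ADV = 30°  [C on ray DV]
2. ∠CUV = 67°  [linear pair at U on VA]
3. ∠UCV = 30°  [UC∥AD, corresponding at C]
4. ∠CVU = 83°  [△VUC]
5. ∠AVD = 83°  [U on VA, C on VD]

∠AVD = 83°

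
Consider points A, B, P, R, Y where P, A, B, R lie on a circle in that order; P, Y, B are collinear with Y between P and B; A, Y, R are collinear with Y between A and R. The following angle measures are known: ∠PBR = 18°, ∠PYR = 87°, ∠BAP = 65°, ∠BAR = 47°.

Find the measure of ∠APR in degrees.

1. ∠PAR = 18°  [same arc PR]
2. ∠BPR = 47°  [same arc BR]
3. ∠ARP = 46°  [△PYR]
4. ∠APR = 116°  [△PAR]

∠APR = 116°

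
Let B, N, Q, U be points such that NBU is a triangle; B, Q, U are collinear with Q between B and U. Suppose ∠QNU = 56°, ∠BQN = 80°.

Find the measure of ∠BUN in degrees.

∠BUN = 24°

1. ∠NQU = 100°  [linear pair at Q on BU]
2. ∠NUQ = 24°  [△NQU]
3. ∠BUN = 24°  [Q on ray UB]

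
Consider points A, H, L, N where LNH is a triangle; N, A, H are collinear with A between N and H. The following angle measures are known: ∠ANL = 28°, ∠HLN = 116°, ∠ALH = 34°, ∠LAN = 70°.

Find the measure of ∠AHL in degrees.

1. ∠HNL = 28°  [A on ray NH]
2. ∠LHN = 36°  [△LNH]
3. ∠AHL = 36°  [A on ray HN]

∠AHL = 36°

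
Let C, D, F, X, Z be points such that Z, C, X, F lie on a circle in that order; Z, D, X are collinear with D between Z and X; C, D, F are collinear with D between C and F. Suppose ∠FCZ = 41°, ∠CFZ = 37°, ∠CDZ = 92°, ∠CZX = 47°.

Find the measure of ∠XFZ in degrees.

1. ∠CXZ = 37°  [same arc ZC]
2. ∠XCZ = 96°  [△ZCX]
3. ∠XFZ = 84°  [cyclic ZCXF, opposite ∠C+∠F]

∠XFZ = 84°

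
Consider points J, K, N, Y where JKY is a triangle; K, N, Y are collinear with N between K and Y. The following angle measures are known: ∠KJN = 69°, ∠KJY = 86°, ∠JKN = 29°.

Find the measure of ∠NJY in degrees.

∠NJY = 17°

1. ∠JNK = 82°  [△JKN]
2. ∠JKY = 29°  [N on ray KY]
3. ∠JNY = 98°  [linear pair at N on KY]
4. ∠JYK = 65°  [△JKY]
5. ∠JYN = 65°  [N on ray YK]
6. ∠NJY = 17°  [△JNY]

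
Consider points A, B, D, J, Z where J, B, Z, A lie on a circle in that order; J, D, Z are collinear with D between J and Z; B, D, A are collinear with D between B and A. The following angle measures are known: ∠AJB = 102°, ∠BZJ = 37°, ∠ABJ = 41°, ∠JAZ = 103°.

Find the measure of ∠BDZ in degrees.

∠BDZ = 107°

1. ∠BAJ = 37°  [△JBA]
2. ∠AZJ = 41°  [same arc JA]
3. ∠AJZ = 36°  [△JZA]
4. ∠ADJ = 107°  [△JDA]
5. ∠BDZ = 107°  [vertical angles at D]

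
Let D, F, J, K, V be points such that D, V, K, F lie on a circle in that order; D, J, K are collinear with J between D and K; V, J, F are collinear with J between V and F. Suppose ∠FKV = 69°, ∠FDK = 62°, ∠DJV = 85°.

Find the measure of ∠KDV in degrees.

1. ∠FVK = 62°  [same arc KF]
2. ∠KFV = 49°  [△VKF]
3. ∠KDV = 49°  [same arc VK]

∠KDV = 49°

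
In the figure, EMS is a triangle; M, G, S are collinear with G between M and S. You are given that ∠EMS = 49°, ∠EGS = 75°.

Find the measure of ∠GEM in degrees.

∠GEM = 26°

1. ∠EMG = 49°  [G on ray MS]
2. ∠EGM = 105°  [linear pair at G on MS]
3. ∠GEM = 26°  [△EMG]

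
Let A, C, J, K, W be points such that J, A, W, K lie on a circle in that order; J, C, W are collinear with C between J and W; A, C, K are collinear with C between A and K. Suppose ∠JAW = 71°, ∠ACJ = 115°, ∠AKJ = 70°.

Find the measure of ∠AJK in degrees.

1. ∠AWJ = 70°  [same arc JA]
2. ∠AJW = 39°  [△JAW]
3. ∠JAK = 26°  [△JCA]
4. ∠AJK = 84°  [△JAK]

∠AJK = 84°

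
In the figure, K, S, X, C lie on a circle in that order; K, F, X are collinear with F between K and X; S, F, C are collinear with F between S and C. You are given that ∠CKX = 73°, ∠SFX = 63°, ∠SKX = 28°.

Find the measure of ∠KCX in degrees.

∠KCX = 72°

1. ∠CSX = 73°  [same arc XC]
2. ∠KXS = 44°  [△SFX]
3. ∠KSX = 108°  [△KSX]
4. ∠KCX = 72°  [cyclic KSXC, opposite ∠S+∠C]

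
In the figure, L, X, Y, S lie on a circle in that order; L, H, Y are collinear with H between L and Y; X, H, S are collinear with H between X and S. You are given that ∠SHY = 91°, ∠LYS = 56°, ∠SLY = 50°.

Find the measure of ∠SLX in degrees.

1. ∠LHS = 89°  [linear pair at H on LY]
2. ∠LXS = 56°  [same arc LS]
3. ∠LSX = 41°  [△LHS]
4. ∠SLX = 83°  [△LXS]

∠SLX = 83°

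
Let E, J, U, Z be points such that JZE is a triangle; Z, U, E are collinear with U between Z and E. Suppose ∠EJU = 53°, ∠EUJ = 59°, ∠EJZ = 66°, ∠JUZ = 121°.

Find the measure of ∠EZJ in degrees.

∠EZJ = 46°

1. ∠JEU = 68°  [△JUE]
2. ∠JEZ = 68°  [U on ray EZ]
3. ∠EZJ = 46°  [△JZE]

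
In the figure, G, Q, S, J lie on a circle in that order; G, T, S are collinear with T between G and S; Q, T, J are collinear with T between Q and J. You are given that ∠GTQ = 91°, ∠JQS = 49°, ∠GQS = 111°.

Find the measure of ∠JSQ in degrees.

1. ∠QTS = 89°  [linear pair at T on GS]
2. ∠GSQ = 42°  [△QTS]
3. ∠QGS = 27°  [△GQS]
4. ∠QJS = 27°  [same arc QS]
5. ∠JSQ = 104°  [△QSJ]

∠JSQ = 104°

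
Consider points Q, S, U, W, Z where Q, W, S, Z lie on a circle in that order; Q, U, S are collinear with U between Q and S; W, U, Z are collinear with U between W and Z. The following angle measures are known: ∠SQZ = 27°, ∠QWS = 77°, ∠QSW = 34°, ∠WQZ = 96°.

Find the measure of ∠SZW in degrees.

∠SZW = 69°

1. ∠SWZ = 27°  [same arc SZ]
2. ∠WSZ = 84°  [cyclic QWSZ, opposite ∠Q+∠S]
3. ∠SZW = 69°  [△WSZ]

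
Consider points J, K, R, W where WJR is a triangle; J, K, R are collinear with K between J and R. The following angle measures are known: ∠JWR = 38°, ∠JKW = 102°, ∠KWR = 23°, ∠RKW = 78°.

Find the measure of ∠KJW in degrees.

1. ∠KRW = 79°  [△WKR]
2. ∠JRW = 79°  [K on ray RJ]
3. ∠RJW = 63°  [△WJR]
4. ∠KJW = 63°  [K on ray JR]

∠KJW = 63°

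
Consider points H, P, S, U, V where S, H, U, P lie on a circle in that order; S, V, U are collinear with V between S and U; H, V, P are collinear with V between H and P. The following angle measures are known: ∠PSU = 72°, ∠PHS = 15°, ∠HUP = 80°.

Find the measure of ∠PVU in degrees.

1. ∠PHU = 72°  [same arc UP]
2. ∠PUS = 15°  [same arc SP]
3. ∠HPU = 28°  [△HUP]
4. ∠PVU = 137°  [△UVP]

∠PVU = 137°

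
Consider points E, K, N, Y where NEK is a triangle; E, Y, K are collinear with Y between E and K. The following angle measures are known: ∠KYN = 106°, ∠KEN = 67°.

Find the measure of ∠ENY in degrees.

1. ∠EYN = 74°  [linear pair at Y on EK]
2. ∠NEY = 67°  [Y on ray EK]
3. ∠ENY = 39°  [△NEY]

∠ENY = 39°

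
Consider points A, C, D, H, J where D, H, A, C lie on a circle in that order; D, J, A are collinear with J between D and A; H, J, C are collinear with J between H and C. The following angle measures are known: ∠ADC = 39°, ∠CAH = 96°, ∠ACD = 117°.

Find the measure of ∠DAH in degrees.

∠DAH = 72°

1. ∠AHC = 39°  [same arc AC]
2. ∠ACH = 45°  [△HAC]
3. ∠AHD = 63°  [cyclic DHAC, opposite ∠H+∠C]
4. ∠ADH = 45°  [same arc HA]
5. ∠DAH = 72°  [△DHA]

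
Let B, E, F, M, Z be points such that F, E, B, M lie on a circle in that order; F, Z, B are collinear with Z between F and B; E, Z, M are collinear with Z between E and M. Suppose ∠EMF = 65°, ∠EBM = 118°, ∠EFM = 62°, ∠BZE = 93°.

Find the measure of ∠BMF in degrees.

1. ∠FEM = 53°  [△FEM]
2. ∠FZM = 93°  [vertical angles at Z]
3. ∠FBM = 53°  [same arc FM]
4. ∠BFM = 22°  [△FZM]
5. ∠BMF = 105°  [△FBM]

∠BMF = 105°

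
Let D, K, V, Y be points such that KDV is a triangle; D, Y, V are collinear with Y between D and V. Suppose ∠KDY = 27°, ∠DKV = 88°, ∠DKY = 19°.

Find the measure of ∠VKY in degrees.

∠VKY = 69°

1. ∠DYK = 134°  [△KDY]
2. ∠KDV = 27°  [Y on ray DV]
3. ∠DVK = 65°  [△KDV]
4. ∠KYV = 46°  [linear pair at Y on DV]
5. ∠KVY = 65°  [Y on ray VD]
6. ∠VKY = 69°  [△KYV]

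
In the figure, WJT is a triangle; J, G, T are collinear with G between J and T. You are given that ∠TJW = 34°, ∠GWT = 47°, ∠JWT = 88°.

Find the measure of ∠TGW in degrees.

∠TGW = 75°

1. ∠JTW = 58°  [△WJT]
2. ∠GTW = 58°  [G on ray TJ]
3. ∠TGW = 75°  [△WGT]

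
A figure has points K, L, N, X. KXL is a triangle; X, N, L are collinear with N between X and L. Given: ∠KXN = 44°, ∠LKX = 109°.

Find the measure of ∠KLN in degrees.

∠KLN = 27°

1. ∠KXL = 44°  [N on ray XL]
2. ∠KLX = 27°  [△KXL]
3. ∠KLN = 27°  [N on ray LX]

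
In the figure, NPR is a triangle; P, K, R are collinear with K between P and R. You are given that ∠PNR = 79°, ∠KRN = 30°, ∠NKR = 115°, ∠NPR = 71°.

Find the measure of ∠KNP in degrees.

∠KNP = 44°

1. ∠NKP = 65°  [linear pair at K on PR]
2. ∠KPN = 71°  [K on ray PR]
3. ∠KNP = 44°  [△NPK]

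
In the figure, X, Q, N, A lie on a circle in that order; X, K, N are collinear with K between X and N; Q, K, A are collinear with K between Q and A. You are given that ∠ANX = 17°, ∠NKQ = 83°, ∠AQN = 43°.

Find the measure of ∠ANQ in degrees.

∠ANQ = 71°

1. ∠AQX = 17°  [same arc XA]
2. ∠QKX = 97°  [linear pair at K on XN]
3. ∠NXQ = 66°  [△XKQ]
4. ∠NAQ = 66°  [same arc QN]
5. ∠ANQ = 71°  [△QNA]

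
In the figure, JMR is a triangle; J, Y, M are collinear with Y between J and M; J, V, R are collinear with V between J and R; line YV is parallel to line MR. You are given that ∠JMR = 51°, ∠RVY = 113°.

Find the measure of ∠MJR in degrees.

1. ∠JYV = 51°  [YV∥MR, corresponding at Y]
2. ∠JVY = 67°  [linear pair at V on JR]
3. ∠VJY = 62°  [△JYV]
4. ∠MJR = 62°  [Y on JM, V on JR]

∠MJR = 62°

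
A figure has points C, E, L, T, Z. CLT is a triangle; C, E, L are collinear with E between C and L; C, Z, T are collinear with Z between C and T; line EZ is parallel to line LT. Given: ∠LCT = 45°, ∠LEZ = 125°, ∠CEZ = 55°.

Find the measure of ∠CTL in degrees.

1. ∠ECZ = 45°  [E on CL, Z on CT]
2. ∠CZE = 80°  [△CEZ]
3. ∠CTL = 80°  [EZ∥LT, corresponding at Z]

∠CTL = 80°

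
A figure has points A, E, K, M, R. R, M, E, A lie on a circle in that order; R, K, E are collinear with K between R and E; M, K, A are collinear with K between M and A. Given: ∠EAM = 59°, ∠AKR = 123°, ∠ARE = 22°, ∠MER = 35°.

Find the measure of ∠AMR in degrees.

1. ∠ERM = 59°  [same arc ME]
2. ∠EKM = 123°  [vertical angles at K]
3. ∠MKR = 57°  [linear pair at K on RE]
4. ∠AMR = 64°  [△RKM]

∠AMR = 64°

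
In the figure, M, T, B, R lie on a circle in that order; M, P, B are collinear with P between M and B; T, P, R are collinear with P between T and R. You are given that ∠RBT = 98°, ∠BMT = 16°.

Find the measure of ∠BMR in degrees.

∠BMR = 66°

1. ∠BRT = 16°  [same arc TB]
2. ∠BTR = 66°  [△TBR]
3. ∠BMR = 66°  [same arc BR]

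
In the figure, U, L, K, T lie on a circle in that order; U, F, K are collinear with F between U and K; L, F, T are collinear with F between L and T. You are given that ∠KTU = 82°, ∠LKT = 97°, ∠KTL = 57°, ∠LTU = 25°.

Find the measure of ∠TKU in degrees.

∠TKU = 72°

1. ∠LUT = 83°  [cyclic ULKT, opposite ∠U+∠K]
2. ∠TLU = 72°  [△ULT]
3. ∠TKU = 72°  [same arc UT]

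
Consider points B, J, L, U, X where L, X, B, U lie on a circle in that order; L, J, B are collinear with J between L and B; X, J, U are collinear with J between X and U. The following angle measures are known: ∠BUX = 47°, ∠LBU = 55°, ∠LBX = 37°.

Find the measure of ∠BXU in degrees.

∠BXU = 41°

1. ∠BJU = 78°  [△BJU]
2. ∠LUX = 37°  [same arc LX]
3. ∠LJU = 102°  [linear pair at J on LB]
4. ∠BLU = 41°  [△LJU]
5. ∠BXU = 41°  [same arc BU]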